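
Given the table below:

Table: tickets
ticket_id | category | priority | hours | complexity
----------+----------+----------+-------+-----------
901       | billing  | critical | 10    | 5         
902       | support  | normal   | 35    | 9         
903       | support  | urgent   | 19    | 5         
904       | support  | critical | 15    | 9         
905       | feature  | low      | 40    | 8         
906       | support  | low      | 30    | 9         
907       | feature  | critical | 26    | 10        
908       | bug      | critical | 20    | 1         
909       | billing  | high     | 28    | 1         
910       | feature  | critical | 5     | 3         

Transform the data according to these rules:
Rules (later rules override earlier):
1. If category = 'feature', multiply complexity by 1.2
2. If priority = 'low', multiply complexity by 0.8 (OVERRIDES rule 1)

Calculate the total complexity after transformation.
59.2

Step 1: Rule 2 takes priority for records with priority = 'low'
  - 2 records: 17 × 0.8 = 13.6
Step 2: Rule 1 applies to remaining records with category = 'feature'
  - 2 records: 13 × 1.2 = 15.6
Step 3: Other records unchanged: 30
Step 4: Final sum = 13.6 + 15.6 + 30 = 59.2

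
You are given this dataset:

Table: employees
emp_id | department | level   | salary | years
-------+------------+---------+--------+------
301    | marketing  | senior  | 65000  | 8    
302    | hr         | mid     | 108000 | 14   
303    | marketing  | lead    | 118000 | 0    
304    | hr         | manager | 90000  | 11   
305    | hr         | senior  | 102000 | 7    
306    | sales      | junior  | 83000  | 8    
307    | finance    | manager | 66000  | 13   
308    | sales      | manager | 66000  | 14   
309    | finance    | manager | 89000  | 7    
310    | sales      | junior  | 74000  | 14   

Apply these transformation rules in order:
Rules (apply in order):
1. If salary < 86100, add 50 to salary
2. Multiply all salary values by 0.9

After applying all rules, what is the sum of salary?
775125.0

Step 1: Apply Rule 1 - Add 50 to records with salary < 86100
  - 5 records affected: 354000 + (5 × 50) = 354250
  - Unaffected records: 507000
  - Sum after Rule 1: 861250
Step 2: Apply Rule 2 - Multiply all by 0.9
  - 861250 × 0.9 = 775125.0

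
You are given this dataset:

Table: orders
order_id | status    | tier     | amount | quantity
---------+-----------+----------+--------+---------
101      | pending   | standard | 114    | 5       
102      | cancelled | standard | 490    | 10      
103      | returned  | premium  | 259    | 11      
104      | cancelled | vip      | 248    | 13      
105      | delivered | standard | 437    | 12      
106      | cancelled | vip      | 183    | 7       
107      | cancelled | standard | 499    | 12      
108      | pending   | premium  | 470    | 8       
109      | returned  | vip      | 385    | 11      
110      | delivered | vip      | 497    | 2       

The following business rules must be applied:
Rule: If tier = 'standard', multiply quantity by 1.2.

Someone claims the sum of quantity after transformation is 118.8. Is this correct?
No, the correct result is 98.8.

Step 1: Calculate the correct sum after transformation
Step 2: Apply multiplier 1.2 to records where tier = 'standard'
Step 3: Correct result = 98.8
Step 4: Claimed result = 118.8
Step 5: 98.8 ≠ 118.8
Conclusion: The claimed result is incorrect. The correct answer is 98.8.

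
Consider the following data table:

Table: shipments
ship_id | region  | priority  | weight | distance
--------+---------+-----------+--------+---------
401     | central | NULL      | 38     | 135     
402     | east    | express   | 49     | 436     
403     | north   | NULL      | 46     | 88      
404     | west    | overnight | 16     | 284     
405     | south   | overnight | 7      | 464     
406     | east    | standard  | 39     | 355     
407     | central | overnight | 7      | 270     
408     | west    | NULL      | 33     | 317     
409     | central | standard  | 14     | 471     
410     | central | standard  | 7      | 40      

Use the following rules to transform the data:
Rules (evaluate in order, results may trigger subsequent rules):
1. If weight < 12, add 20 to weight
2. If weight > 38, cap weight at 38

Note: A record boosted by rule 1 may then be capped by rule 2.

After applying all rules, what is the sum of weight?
296

Step 1: Apply rule 1 to records with weight < 12
  - 3 records get bonus of 20
  - Of these, 0 records then exceed 38 and get capped
Step 2: Apply rule 2 to records with weight > 38
  - 3 records (original) are capped
Step 3: Calculate final sum = 296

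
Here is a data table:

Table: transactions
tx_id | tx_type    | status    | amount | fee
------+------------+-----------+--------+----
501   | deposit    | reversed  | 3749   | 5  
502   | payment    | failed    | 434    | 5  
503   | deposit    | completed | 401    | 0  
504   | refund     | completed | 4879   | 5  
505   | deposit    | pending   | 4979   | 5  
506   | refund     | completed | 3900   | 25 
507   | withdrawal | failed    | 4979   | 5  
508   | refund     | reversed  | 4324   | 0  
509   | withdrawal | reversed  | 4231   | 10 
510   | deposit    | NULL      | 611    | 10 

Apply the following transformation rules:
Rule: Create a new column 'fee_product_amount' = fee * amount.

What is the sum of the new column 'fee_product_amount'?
241020

Step 1: For each record, compute fee * amount
Example calculations:
  5 * 3749 = 18745
  5 * 434 = 2170
  0 * 401 = 0
  ...
Step 2: Sum all derived values
Step 3: Total = 241020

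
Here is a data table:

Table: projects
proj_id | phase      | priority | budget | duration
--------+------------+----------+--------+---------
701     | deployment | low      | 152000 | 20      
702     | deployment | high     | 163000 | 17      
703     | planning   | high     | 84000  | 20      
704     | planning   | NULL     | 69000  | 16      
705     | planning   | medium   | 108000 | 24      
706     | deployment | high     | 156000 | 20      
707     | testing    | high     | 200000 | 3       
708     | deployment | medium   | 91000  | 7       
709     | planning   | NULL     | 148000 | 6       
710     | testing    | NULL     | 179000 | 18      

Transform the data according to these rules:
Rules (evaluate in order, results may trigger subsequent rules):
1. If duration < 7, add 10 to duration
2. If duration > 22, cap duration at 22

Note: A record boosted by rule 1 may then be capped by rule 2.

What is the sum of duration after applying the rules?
169

Step 1: Apply rule 1 to records with duration < 7
  - 2 records get bonus of 10
  - Of these, 0 records then exceed 22 and get capped
Step 2: Apply rule 2 to records with duration > 22
  - 1 records (original) are capped
Step 3: Calculate final sum = 169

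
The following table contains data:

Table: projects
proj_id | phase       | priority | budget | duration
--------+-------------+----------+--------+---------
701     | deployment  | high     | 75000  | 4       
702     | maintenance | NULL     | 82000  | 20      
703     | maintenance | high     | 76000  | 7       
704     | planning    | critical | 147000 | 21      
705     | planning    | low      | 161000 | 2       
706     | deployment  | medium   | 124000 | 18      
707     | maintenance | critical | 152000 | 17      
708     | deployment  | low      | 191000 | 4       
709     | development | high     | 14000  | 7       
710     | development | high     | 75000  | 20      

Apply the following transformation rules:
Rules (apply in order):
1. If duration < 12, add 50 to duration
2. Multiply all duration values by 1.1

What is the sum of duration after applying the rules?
407.0

Step 1: Apply Rule 1 - Add 50 to records with duration < 12
  - 5 records affected: 24 + (5 × 50) = 274
  - Unaffected records: 96
  - Sum after Rule 1: 370
Step 2: Apply Rule 2 - Multiply all by 1.1
  - 370 × 1.1 = 407.0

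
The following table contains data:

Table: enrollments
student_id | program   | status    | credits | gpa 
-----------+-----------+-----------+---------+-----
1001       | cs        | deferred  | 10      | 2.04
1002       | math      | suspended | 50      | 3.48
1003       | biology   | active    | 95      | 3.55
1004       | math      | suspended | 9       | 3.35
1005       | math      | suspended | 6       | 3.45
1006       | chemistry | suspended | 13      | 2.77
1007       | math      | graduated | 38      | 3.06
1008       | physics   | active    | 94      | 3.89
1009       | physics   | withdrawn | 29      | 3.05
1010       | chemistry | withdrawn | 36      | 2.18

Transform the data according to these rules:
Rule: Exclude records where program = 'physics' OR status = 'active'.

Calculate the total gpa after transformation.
20.33

Step 1: Find records where program = 'physics' OR status = 'active'
Step 2: 3 records match, summing to 10.49
Step 3: Original sum: 30.82
Step 4: Remaining sum = 30.82 - 10.49 = 20.33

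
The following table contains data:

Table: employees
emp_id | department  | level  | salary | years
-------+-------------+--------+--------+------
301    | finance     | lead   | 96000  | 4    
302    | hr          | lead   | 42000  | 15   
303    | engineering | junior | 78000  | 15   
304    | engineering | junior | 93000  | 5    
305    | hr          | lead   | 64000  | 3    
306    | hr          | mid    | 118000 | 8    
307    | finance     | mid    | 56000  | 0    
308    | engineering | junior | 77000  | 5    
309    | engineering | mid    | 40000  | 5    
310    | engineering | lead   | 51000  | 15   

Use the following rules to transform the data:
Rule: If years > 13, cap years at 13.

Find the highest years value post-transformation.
13

Step 1: Original maximum years = 15
Step 2: Apply cap at 13
Step 3: 3 records had years > 13 and were capped
Step 4: Maximum after transformation = 13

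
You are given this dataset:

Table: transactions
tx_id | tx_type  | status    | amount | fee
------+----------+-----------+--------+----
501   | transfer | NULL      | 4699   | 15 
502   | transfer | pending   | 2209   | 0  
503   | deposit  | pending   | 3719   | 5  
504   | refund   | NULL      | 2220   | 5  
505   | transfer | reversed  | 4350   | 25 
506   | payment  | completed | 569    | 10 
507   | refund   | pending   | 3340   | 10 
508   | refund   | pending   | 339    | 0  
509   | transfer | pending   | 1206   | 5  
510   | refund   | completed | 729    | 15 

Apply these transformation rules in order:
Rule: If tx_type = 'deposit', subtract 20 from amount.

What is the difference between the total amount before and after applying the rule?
20

Step 1: Original sum of amount = 23380
Step 2: 1 records have tx_type = 'deposit'
Step 3: Each affected record changes by -20
Step 4: Total change = 1 × -20 = -20
Step 5: New sum = 23380 + -20 = 23360
Step 6: Difference = |23360 - 23380| = 20
        (Sum decreased by 20)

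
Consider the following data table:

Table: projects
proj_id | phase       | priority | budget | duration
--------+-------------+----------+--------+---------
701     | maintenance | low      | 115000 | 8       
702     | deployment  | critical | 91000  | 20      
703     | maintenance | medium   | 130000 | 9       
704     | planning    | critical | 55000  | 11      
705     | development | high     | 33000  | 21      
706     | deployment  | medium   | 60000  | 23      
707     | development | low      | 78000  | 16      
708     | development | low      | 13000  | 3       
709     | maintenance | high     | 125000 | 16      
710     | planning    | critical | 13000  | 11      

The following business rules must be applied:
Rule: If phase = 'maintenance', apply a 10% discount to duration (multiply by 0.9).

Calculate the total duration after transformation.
134.7

Step 1: Records with phase = 'maintenance' have total duration = 33
Step 2: Apply multiplier: 33 × 0.9 = 29.7
Step 3: Other records total: 105
Step 4: Final sum = 29.7 + 105 = 134.7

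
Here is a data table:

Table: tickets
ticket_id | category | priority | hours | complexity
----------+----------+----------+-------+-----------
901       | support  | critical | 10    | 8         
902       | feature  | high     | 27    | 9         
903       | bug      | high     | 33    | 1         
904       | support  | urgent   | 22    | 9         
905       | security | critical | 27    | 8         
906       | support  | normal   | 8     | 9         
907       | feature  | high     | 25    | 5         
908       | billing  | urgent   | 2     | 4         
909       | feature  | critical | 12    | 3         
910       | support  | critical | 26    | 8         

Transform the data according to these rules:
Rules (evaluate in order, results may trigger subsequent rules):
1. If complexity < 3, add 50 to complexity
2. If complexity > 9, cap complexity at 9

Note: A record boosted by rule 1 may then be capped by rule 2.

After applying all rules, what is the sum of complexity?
72

Step 1: Apply rule 1 to records with complexity < 3
  - 1 records get bonus of 50
  - Of these, 1 records then exceed 9 and get capped
Step 2: Apply rule 2 to records with complexity > 9
  - 0 records (original) are capped
Step 3: Calculate final sum = 72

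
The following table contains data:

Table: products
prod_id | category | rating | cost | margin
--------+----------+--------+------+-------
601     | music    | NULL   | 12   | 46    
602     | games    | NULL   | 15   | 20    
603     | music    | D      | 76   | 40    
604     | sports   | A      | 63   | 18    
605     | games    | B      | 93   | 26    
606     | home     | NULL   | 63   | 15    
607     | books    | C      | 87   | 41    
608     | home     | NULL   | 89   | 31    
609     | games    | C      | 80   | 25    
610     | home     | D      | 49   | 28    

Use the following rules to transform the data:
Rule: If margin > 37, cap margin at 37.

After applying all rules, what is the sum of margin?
274

Step 1: 3 records have margin > 37
Step 2: These records originally summed to 127
Step 3: After capping: 3 × 37 = 111
Step 4: Unaffected records sum: 163
Step 5: Final sum = 111 + 163 = 274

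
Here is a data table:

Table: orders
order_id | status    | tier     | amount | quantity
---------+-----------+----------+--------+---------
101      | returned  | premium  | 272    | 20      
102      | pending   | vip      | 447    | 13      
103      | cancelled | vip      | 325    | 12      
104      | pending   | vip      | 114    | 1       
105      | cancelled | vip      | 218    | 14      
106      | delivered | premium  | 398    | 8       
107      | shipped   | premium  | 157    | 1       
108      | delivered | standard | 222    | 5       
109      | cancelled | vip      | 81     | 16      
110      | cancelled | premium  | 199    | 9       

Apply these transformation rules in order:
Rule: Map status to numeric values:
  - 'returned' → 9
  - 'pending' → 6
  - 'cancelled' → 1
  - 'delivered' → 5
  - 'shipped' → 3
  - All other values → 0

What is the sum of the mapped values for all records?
38

Step 1: Apply mapping to each record
Step 2: Count by status:
  'returned': 1 records × 9 = 9
  'pending': 2 records × 6 = 12
  'cancelled': 4 records × 1 = 4
  'delivered': 2 records × 5 = 10
  'shipped': 1 records × 3 = 3
Step 3: Sum all mapped values = 38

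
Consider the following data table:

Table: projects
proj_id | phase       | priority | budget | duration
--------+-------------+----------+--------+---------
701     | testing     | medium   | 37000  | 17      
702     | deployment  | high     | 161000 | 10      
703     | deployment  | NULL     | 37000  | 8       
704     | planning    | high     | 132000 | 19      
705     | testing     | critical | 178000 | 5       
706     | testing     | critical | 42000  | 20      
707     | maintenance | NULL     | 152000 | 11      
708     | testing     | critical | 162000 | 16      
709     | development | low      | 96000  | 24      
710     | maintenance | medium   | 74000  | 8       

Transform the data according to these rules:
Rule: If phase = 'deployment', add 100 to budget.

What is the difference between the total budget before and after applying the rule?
200

Step 1: Original sum of budget = 1071000
Step 2: 2 records have phase = 'deployment'
Step 3: Each affected record changes by 100
Step 4: Total change = 2 × 100 = 200
Step 5: New sum = 1071000 + 200 = 1071200
Step 6: Difference = |1071200 - 1071000| = 200
        (Sum increased by 200)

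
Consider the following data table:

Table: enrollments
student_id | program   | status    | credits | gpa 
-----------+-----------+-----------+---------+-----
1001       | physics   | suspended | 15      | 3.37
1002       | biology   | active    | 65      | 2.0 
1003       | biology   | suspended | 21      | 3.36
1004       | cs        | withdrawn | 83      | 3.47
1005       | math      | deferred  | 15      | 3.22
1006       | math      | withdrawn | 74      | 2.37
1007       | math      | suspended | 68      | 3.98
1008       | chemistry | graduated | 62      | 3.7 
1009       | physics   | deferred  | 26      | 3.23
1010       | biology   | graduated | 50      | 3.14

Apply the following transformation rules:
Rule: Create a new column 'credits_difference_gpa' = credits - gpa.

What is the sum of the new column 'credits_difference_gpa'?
447.16

Step 1: For each record, compute credits - gpa
Example calculations:
  15 - 3.37 = 11.63
  65 - 2.0 = 63.0
  21 - 3.36 = 17.64
  ...
Step 2: Sum all derived values
Step 3: Total = 447.16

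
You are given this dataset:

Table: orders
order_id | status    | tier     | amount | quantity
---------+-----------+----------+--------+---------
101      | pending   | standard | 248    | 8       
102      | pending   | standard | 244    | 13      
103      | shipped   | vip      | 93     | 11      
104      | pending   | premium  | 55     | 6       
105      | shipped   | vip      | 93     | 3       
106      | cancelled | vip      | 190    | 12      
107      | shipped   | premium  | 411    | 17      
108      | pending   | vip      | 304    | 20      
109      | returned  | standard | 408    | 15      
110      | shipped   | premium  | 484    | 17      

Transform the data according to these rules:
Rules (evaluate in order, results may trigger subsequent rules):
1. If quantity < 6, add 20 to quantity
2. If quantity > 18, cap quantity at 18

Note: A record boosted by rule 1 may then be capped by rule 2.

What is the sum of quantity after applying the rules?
135

Step 1: Apply rule 1 to records with quantity < 6
  - 1 records get bonus of 20
  - Of these, 1 records then exceed 18 and get capped
Step 2: Apply rule 2 to records with quantity > 18
  - 1 records (original) are capped
Step 3: Calculate final sum = 135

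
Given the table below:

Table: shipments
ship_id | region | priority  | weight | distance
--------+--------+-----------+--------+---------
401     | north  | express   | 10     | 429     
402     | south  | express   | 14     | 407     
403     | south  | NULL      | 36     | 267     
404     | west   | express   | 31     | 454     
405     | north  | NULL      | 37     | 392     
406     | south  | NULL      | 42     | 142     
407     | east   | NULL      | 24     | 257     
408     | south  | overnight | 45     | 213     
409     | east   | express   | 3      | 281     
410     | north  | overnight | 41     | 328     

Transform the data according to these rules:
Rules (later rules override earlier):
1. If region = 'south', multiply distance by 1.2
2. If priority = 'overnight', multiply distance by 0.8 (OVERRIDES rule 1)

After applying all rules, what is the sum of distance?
3225.0

Step 1: Rule 2 takes priority for records with priority = 'overnight'
  - 2 records: 541 × 0.8 = 432.8
Step 2: Rule 1 applies to remaining records with region = 'south'
  - 3 records: 816 × 1.2 = 979.2
Step 3: Other records unchanged: 1813
Step 4: Final sum = 432.8 + 979.2 + 1813 = 3225.0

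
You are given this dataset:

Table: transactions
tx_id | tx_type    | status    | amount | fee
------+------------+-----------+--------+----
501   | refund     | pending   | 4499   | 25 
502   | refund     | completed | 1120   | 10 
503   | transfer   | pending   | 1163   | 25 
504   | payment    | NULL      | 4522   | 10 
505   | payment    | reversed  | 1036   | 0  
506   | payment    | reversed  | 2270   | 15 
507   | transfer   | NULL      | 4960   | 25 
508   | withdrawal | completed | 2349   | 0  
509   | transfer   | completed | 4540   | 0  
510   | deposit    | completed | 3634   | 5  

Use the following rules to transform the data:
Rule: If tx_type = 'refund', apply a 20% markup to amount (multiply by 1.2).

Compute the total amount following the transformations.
31216.8

Step 1: Records with tx_type = 'refund' have total amount = 5619
Step 2: Apply multiplier: 5619 × 1.2 = 6742.8
Step 3: Other records total: 24474
Step 4: Final sum = 6742.8 + 24474 = 31216.8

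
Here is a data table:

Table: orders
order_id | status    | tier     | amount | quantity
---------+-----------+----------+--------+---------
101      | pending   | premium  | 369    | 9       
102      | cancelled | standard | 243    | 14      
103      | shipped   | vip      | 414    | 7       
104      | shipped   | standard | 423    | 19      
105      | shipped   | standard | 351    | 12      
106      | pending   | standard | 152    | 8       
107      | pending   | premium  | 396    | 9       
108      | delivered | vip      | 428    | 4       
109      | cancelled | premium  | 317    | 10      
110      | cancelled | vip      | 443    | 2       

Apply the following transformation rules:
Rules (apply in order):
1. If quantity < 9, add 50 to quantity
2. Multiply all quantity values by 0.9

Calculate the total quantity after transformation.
264.6

Step 1: Apply Rule 1 - Add 50 to records with quantity < 9
  - 4 records affected: 21 + (4 × 50) = 221
  - Unaffected records: 73
  - Sum after Rule 1: 294
Step 2: Apply Rule 2 - Multiply all by 0.9
  - 294 × 0.9 = 264.6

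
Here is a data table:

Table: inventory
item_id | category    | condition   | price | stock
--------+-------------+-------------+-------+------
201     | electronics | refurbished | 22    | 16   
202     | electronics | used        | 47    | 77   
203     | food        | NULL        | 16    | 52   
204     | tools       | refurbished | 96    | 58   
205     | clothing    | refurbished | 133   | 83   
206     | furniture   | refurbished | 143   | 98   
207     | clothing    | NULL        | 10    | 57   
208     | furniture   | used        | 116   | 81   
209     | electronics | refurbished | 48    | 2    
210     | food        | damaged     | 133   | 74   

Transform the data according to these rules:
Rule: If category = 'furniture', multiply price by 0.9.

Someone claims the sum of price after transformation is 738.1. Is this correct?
Yes, the result is correct.

Step 1: Calculate the correct sum after transformation
Step 2: Apply multiplier 0.9 to records where category = 'furniture'
Step 3: Correct result = 738.1
Step 4: Claimed result = 738.1
Step 5: 738.1 = 738.1 ✓
Conclusion: The claimed result is correct.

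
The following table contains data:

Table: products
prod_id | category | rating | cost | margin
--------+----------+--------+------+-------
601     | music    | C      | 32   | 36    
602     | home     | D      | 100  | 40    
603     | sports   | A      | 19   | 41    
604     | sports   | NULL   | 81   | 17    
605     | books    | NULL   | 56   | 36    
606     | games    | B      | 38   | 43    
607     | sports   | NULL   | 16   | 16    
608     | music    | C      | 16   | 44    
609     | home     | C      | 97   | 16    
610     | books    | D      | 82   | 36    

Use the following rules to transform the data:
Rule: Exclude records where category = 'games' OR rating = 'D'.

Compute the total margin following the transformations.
206

Step 1: Find records where category = 'games' OR rating = 'D'
Step 2: 3 records match, summing to 119
Step 3: Original sum: 325
Step 4: Remaining sum = 325 - 119 = 206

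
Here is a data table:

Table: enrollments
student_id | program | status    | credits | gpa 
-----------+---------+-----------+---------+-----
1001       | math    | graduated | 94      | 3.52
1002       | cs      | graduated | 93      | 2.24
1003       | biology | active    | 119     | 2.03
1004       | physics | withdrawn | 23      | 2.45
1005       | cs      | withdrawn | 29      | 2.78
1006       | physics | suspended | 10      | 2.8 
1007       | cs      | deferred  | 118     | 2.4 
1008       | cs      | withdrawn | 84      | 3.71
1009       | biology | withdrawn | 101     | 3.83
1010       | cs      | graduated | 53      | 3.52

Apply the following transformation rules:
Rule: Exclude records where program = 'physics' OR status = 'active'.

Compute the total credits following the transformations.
572

Step 1: Find records where program = 'physics' OR status = 'active'
Step 2: 3 records match, summing to 152
Step 3: Original sum: 724
Step 4: Remaining sum = 724 - 152 = 572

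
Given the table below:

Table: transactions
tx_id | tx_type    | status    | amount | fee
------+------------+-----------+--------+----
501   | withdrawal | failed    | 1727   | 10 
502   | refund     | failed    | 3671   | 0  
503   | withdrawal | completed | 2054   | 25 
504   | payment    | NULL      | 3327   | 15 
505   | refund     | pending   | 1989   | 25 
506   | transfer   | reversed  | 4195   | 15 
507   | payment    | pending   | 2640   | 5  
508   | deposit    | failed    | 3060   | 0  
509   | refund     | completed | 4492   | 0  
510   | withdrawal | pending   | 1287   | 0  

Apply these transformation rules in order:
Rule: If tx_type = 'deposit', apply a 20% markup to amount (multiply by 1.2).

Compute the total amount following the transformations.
29054.0

Step 1: Records with tx_type = 'deposit' have total amount = 3060
Step 2: Apply multiplier: 3060 × 1.2 = 3672.0
Step 3: Other records total: 25382
Step 4: Final sum = 3672.0 + 25382 = 29054.0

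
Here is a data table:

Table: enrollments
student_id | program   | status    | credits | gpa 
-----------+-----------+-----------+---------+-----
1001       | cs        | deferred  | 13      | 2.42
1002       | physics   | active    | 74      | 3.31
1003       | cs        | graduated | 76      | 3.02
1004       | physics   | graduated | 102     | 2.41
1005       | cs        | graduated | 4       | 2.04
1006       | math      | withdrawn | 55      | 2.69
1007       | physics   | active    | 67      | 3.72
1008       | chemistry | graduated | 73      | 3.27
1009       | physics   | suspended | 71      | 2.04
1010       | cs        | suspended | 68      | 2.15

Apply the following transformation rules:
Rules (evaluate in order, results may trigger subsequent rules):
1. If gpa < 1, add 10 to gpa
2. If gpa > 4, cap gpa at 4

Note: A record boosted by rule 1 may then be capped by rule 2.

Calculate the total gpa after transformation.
27.07

Step 1: Apply rule 1 to records with gpa < 1
  - 0 records get bonus of 10
  - Of these, 0 records then exceed 4 and get capped
Step 2: Apply rule 2 to records with gpa > 4
  - 0 records (original) are capped
Step 3: Calculate final sum = 27.07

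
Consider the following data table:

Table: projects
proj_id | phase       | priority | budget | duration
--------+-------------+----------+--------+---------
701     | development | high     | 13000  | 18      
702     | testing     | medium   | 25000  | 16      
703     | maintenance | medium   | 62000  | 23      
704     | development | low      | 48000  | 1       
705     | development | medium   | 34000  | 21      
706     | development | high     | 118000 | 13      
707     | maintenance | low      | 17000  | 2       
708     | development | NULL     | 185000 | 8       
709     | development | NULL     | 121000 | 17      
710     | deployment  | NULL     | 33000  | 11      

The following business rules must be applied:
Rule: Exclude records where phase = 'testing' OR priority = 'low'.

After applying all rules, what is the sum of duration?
111

Step 1: Find records where phase = 'testing' OR priority = 'low'
Step 2: 3 records match, summing to 19
Step 3: Original sum: 130
Step 4: Remaining sum = 130 - 19 = 111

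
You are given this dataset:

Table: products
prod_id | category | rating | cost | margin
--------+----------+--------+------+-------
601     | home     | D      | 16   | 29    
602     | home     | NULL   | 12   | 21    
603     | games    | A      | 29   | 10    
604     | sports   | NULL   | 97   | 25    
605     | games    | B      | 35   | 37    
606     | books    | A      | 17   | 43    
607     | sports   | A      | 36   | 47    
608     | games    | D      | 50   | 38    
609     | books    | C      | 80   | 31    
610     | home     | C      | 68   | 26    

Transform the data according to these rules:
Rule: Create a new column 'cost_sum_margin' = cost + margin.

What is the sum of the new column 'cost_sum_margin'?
747

Step 1: For each record, compute cost + margin
Example calculations:
  16 + 29 = 45
  12 + 21 = 33
  29 + 10 = 39
  ...
Step 2: Sum all derived values
Step 3: Total = 747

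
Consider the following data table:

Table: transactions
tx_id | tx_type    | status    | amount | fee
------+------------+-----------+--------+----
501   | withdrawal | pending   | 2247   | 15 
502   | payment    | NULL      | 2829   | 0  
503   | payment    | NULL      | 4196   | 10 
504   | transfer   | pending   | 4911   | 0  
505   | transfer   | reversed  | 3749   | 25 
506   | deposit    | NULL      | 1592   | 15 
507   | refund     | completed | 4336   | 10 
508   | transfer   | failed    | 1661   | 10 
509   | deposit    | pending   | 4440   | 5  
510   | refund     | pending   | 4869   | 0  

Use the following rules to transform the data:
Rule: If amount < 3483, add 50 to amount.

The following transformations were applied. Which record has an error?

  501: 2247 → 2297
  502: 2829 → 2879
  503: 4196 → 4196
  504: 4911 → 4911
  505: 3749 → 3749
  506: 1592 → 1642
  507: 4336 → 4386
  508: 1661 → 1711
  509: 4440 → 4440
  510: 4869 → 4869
Record 507 has an error. The correct transformed value should be 4336, not 4386.

Step 1: Check each record against the rule
Step 2: Record 507 has amount = 4336
Step 3: Since 4336 >= 3483, the bonus should not have been applied
Step 4: Correct value = 4336, but claimed value = 4386
Conclusion: Record 507 has the error.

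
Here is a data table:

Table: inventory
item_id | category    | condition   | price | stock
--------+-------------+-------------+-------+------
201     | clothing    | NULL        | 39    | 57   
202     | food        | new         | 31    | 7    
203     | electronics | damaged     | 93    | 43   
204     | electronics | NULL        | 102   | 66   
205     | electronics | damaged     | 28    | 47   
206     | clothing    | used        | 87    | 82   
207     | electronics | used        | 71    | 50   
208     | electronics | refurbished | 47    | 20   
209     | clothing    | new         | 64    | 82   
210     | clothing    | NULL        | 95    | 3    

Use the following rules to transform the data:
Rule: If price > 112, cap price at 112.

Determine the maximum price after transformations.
102

Step 1: Original maximum price = 102
Step 2: Check cap of 112 against maximum
Step 3: No records exceed the cap (max 102 <= cap 112), so no capping applies
Step 4: Maximum after transformation = 102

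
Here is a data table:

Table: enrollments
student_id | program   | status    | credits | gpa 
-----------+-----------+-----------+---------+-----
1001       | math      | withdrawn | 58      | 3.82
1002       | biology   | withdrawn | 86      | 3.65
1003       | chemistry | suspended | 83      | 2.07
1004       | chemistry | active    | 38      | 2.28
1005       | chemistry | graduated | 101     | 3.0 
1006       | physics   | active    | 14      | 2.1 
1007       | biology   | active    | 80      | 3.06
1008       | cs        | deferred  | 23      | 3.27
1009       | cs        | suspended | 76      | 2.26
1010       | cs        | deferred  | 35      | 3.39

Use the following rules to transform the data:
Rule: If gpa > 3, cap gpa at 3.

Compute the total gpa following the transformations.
26.71

Step 1: 5 records have gpa > 3
Step 2: These records originally summed to 17.19
Step 3: After capping: 5 × 3 = 15
Step 4: Unaffected records sum: 11.71
Step 5: Final sum = 15 + 11.71 = 26.71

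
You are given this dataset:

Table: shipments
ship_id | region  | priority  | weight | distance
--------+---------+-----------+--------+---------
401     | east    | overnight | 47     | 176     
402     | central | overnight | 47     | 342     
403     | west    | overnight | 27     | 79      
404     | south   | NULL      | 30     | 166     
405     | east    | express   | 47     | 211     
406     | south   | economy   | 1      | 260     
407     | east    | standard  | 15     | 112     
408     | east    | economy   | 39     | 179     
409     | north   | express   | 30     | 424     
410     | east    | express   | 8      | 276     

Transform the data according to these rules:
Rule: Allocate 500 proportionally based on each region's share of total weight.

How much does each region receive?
central: 80.76, east: 268.04, north: 51.55, south: 53.26, west: 46.39

Step 1: Calculate total weight = 291
Step 2: Calculate each region's proportion:
  central: 47/291 = 16.15% → 80.76
  east: 156/291 = 53.61% → 268.04
  north: 30/291 = 10.31% → 51.55
  south: 31/291 = 10.65% → 53.26
  west: 27/291 = 9.28% → 46.39
Step 3: Verify: sum of allocations ≈ 500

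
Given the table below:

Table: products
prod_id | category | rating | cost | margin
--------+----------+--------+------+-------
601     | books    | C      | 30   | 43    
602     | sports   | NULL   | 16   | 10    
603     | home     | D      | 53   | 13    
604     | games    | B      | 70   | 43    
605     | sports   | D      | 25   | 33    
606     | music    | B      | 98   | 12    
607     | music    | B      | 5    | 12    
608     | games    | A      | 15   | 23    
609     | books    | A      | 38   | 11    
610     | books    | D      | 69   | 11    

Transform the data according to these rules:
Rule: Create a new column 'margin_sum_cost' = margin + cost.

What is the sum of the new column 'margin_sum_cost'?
630

Step 1: For each record, compute margin + cost
Example calculations:
  43 + 30 = 73
  10 + 16 = 26
  13 + 53 = 66
  ...
Step 2: Sum all derived values
Step 3: Total = 630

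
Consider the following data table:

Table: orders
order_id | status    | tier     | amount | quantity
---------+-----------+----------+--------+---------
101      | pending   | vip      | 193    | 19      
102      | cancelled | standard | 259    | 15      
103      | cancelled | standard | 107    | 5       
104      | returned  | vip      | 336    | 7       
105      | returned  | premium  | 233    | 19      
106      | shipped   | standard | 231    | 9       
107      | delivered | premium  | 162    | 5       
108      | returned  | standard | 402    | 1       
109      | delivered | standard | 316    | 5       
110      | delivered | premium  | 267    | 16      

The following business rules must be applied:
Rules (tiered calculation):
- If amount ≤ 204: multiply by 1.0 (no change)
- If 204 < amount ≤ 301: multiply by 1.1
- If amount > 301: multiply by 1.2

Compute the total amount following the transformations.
2815.8

Step 1: Tier 1 (amount ≤ 204): 3 records, sum = 462 × 1.0 = 462.0
Step 2: Tier 2 (204 < amount ≤ 301): 4 records, sum = 990 × 1.1 = 1089.0
Step 3: Tier 3 (amount > 301): 3 records, sum = 1054 × 1.2 = 1264.8
Step 4: Final sum = 462.0 + 1089.0 + 1264.8 = 2815.8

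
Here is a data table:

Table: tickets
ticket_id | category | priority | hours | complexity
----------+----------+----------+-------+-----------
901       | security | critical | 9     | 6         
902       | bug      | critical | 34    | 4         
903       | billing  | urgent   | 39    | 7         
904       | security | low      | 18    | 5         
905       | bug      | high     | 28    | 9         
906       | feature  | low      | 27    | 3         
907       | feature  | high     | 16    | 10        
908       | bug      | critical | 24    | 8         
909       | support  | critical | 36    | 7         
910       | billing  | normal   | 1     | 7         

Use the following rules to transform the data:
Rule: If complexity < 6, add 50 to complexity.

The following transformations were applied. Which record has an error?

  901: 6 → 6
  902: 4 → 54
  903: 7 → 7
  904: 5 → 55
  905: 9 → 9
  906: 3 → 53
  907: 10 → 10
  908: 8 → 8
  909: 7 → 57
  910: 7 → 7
Record 909 has an error. The correct transformed value should be 7, not 57.

Step 1: Check each record against the rule
Step 2: Record 909 has complexity = 7
Step 3: Since 7 >= 6, the bonus should not have been applied
Step 4: Correct value = 7, but claimed value = 57
Conclusion: Record 909 has the error.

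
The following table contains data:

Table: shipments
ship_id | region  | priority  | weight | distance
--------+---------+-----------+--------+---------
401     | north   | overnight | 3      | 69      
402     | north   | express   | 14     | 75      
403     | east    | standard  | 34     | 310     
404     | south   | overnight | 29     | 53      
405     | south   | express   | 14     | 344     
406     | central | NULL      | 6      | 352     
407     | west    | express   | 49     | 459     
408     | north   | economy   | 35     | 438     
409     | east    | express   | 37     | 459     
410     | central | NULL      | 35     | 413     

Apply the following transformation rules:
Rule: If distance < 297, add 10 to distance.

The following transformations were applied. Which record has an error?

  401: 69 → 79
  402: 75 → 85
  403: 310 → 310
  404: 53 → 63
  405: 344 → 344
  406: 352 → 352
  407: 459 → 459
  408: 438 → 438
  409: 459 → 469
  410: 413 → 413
Record 409 has an error. The correct transformed value should be 459, not 469.

Step 1: Check each record against the rule
Step 2: Record 409 has distance = 459
Step 3: Since 459 >= 297, the bonus should not have been applied
Step 4: Correct value = 459, but claimed value = 469
Conclusion: Record 409 has the error.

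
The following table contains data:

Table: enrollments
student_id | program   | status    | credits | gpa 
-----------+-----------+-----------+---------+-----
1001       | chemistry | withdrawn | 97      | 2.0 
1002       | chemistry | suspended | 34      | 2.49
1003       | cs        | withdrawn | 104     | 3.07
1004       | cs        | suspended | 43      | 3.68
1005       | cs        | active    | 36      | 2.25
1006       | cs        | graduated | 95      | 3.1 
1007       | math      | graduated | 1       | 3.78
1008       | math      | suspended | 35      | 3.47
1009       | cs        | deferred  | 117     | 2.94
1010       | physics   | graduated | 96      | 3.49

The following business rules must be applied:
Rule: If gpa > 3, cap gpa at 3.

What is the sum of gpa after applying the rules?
27.68

Step 1: 6 records have gpa > 3
Step 2: These records originally summed to 20.59
Step 3: After capping: 6 × 3 = 18
Step 4: Unaffected records sum: 9.68
Step 5: Final sum = 18 + 9.68 = 27.68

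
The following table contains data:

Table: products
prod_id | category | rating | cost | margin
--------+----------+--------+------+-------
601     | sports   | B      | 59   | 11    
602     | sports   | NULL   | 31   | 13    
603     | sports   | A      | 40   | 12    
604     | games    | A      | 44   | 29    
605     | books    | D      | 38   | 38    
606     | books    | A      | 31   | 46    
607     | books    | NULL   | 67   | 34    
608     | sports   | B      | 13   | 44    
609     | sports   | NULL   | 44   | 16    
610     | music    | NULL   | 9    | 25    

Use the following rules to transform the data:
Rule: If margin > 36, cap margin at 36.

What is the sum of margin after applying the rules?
248

Step 1: 3 records have margin > 36
Step 2: These records originally summed to 128
Step 3: After capping: 3 × 36 = 108
Step 4: Unaffected records sum: 140
Step 5: Final sum = 108 + 140 = 248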